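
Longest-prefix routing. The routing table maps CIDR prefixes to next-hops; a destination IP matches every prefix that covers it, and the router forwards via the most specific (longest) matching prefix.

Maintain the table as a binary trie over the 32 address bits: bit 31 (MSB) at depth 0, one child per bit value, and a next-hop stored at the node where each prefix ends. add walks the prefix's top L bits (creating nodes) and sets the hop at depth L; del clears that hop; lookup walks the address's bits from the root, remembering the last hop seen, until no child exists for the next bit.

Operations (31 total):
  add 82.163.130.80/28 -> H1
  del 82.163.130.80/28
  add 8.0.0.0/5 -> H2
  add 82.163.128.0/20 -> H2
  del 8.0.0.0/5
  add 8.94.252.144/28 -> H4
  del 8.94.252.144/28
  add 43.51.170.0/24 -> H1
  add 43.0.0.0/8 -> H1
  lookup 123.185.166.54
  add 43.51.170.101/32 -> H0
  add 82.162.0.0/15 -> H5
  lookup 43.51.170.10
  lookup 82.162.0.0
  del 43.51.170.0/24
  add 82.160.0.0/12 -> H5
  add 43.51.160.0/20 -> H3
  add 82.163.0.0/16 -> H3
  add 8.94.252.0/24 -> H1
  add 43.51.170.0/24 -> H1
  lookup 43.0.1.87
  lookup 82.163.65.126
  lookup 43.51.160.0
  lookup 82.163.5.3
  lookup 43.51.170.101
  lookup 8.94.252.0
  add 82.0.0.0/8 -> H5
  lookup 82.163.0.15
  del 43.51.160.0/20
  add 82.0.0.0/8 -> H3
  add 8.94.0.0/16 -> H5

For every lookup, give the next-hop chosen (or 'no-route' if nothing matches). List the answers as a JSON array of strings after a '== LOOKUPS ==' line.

Apply in order:
  add 82.163.130.80/28 -> H1 at depth 28
  del 82.163.130.80/28 (clear depth 28)
  add 8.0.0.0/5 -> H2 at depth 5
  add 82.163.128.0/20 -> H2 at depth 20
  del 8.0.0.0/5 (clear depth 5)
  add 8.94.252.144/28 -> H4 at depth 28
  del 8.94.252.144/28 (clear depth 28)
  add 43.51.170.0/24 -> H1 at depth 24
  add 43.0.0.0/8 -> H1 at depth 8
  Q 123.185.166.54: descend 01 ; hops seen [∅] ; pick no-route
  add 43.51.170.101/32 -> H0 at depth 32
  add 82.162.0.0/15 -> H5 at depth 15
  Q 43.51.170.10: descend 0010101100110011101010100 ; hops seen [H1,H1] ; pick H1
  Q 82.162.0.0: descend 010100101010001 ; hops seen [H5] ; pick H5
  del 43.51.170.0/24 (clear depth 24)
  add 82.160.0.0/12 -> H5 at depth 12
  add 43.51.160.0/20 -> H3 at depth 20
  add 82.163.0.0/16 -> H3 at depth 16
  add 8.94.252.0/24 -> H1 at depth 24
  add 43.51.170.0/24 -> H1 at depth 24
  Q 43.0.1.87: descend 0010101100 ; hops seen [H1] ; pick H1
  Q 82.163.65.126: descend 0101001010100011 ; hops seen [H5,H5,H3] ; pick H3
  Q 43.51.160.0: descend 00101011001100111010 ; hops seen [H1,H3] ; pick H3
  Q 82.163.5.3: descend 0101001010100011 ; hops seen [H5,H5,H3] ; pick H3
  Q 43.51.170.101: descend 00101011001100111010101001100101 ; hops seen [H1,H3,H1,H0] ; pick H0
  Q 8.94.252.0: descend 000010000101111011111100 ; hops seen [H1] ; pick H1
  add 82.0.0.0/8 -> H5 at depth 8
  Q 82.163.0.15: descend 0101001010100011 ; hops seen [H5,H5,H5,H3] ; pick H3
  del 43.51.160.0/20 (clear depth 20)
  add 82.0.0.0/8 -> H3 at depth 8
  add 8.94.0.0/16 -> H5 at depth 16

== LOOKUPS ==
["no-route","H1","H5","H1","H3","H3","H3","H0","H1","H3"]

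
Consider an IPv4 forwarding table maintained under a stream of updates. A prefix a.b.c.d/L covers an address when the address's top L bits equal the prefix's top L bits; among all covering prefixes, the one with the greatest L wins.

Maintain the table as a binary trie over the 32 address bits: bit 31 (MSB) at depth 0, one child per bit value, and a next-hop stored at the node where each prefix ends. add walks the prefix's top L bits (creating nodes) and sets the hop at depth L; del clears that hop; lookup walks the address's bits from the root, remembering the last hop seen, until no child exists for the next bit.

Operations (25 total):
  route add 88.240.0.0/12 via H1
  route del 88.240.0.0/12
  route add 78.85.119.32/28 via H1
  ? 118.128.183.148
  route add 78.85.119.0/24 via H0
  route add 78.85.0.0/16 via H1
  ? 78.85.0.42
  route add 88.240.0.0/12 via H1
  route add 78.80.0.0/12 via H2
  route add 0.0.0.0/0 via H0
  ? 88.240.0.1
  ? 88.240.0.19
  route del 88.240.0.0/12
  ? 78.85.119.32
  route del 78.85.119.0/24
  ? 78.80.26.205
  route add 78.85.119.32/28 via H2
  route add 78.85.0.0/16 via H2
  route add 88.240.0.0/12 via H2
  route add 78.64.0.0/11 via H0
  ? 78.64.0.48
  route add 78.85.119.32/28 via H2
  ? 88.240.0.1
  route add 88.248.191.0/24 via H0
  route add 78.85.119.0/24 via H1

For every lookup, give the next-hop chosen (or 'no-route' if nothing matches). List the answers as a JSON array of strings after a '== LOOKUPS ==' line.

Apply in order:
  + 88.240.0.0/12 (H1) depth=12
  del 88.240.0.0/12 (clear depth 12)
  + 78.85.119.32/28 (H1) depth=28
  ? 118.128.183.148  path d0:-→d1:-→d2:-  best=no-route
  + 78.85.119.0/24 (H0) depth=24
  + 78.85.0.0/16 (H1) depth=16
  ? 78.85.0.42  path d0:-→d1:-→d2:-→d3:-→d4:-→d5:-→d6:-→d7:-→d8:-→d9:-→d10:-→d11:-→d12:-→d13:-→d14:-→d15:-→d16:H1→d17:-  best=H1
  + 88.240.0.0/12 (H1) depth=12
  + 78.80.0.0/12 (H2) depth=12
  + 0.0.0.0/0 (H0) depth=0
  ? 88.240.0.1  path d0:H0→d1:-→d2:-→d3:-→d4:-→d5:-→d6:-→d7:-→d8:-→d9:-→d10:-→d11:-→d12:H1  best=H1
  ? 88.240.0.19  path d0:H0→d1:-→d2:-→d3:-→d4:-→d5:-→d6:-→d7:-→d8:-→d9:-→d10:-→d11:-→d12:H1  best=H1
  del 88.240.0.0/12 (clear depth 12)
  ? 78.85.119.32  path d0:H0→d1:-→d2:-→d3:-→d4:-→d5:-→d6:-→d7:-→d8:-→d9:-→d10:-→d11:-→d12:H2→d13:-→d14:-→d15:-→d16:H1→d17:-→d18:-→d19:-→d20:-→d21:-→d22:-→d23:-→d24:H0→d25:-→d26:-→d27:-→d28:H1  best=H1
  del 78.85.119.0/24 (clear depth 24)
  ? 78.80.26.205  path d0:H0→d1:-→d2:-→d3:-→d4:-→d5:-→d6:-→d7:-→d8:-→d9:-→d10:-→d11:-→d12:H2→d13:-  best=H2
  + 78.85.119.32/28 (H2) depth=28
  + 78.85.0.0/16 (H2) depth=16
  + 88.240.0.0/12 (H2) depth=12
  + 78.64.0.0/11 (H0) depth=11
  ? 78.64.0.48  path d0:H0→d1:-→d2:-→d3:-→d4:-→d5:-→d6:-→d7:-→d8:-→d9:-→d10:-→d11:H0  best=H0
  + 78.85.119.32/28 (H2) depth=28
  ? 88.240.0.1  path d0:H0→d1:-→d2:-→d3:-→d4:-→d5:-→d6:-→d7:-→d8:-→d9:-→d10:-→d11:-→d12:H2  best=H2
  + 88.248.191.0/24 (H0) depth=24
  + 78.85.119.0/24 (H1) depth=24

== LOOKUPS ==
["no-route","H1","H1","H1","H1","H2","H0","H2"]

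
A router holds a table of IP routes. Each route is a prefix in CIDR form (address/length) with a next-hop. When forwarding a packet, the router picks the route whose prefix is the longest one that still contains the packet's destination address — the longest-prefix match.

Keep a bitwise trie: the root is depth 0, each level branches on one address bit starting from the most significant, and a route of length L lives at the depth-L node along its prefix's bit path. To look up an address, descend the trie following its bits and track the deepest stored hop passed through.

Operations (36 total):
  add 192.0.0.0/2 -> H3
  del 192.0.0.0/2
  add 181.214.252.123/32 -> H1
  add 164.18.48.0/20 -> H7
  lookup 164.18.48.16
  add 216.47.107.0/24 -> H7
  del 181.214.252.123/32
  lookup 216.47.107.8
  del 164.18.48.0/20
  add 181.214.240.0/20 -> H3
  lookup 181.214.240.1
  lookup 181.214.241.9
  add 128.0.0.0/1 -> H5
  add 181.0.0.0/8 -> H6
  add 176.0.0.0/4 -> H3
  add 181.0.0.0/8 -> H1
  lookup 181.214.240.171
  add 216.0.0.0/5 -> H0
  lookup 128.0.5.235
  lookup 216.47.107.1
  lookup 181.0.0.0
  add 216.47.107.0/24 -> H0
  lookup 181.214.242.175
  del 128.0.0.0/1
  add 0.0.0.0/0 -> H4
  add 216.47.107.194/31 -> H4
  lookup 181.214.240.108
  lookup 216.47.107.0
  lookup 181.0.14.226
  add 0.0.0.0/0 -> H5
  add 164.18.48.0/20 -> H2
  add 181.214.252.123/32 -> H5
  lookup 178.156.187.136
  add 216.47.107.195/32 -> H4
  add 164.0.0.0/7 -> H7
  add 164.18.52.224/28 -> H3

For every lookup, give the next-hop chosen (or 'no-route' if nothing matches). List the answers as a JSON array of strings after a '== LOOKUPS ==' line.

Trace:
  add 192.0.0.0/2 -> H3 at depth 2
  - 192.0.0.0/2 clear@2
  add 181.214.252.123/32 -> H1 at depth 32
  add 164.18.48.0/20 -> H7 at depth 20
  ? 164.18.48.16  path d0:-→d1:-→d2:-→d3:-→d4:-→d5:-→d6:-→d7:-→d8:-→d9:-→d10:-→d11:-→d12:-→d13:-→d14:-→d15:-→d16:-→d17:-→d18:-→d19:-→d20:H7  best=H7
  add 216.47.107.0/24 -> H7 at depth 24
  - 181.214.252.123/32 clear@32
  ? 216.47.107.8  path d0:-→d1:-→d2:-→d3:-→d4:-→d5:-→d6:-→d7:-→d8:-→d9:-→d10:-→d11:-→d12:-→d13:-→d14:-→d15:-→d16:-→d17:-→d18:-→d19:-→d20:-→d21:-→d22:-→d23:-→d24:H7  best=H7
  - 164.18.48.0/20 clear@20
  add 181.214.240.0/20 -> H3 at depth 20
  ? 181.214.240.1  path d0:-→d1:-→d2:-→d3:-→d4:-→d5:-→d6:-→d7:-→d8:-→d9:-→d10:-→d11:-→d12:-→d13:-→d14:-→d15:-→d16:-→d17:-→d18:-→d19:-→d20:H3  best=H3
  ? 181.214.241.9  path d0:-→d1:-→d2:-→d3:-→d4:-→d5:-→d6:-→d7:-→d8:-→d9:-→d10:-→d11:-→d12:-→d13:-→d14:-→d15:-→d16:-→d17:-→d18:-→d19:-→d20:H3  best=H3
  add 128.0.0.0/1 -> H5 at depth 1
  add 181.0.0.0/8 -> H6 at depth 8
  add 176.0.0.0/4 -> H3 at depth 4
  add 181.0.0.0/8 -> H1 at depth 8
  ? 181.214.240.171  path d0:-→d1:H5→d2:-→d3:-→d4:H3→d5:-→d6:-→d7:-→d8:H1→d9:-→d10:-→d11:-→d12:-→d13:-→d14:-→d15:-→d16:-→d17:-→d18:-→d19:-→d20:H3  best=H3
  add 216.0.0.0/5 -> H0 at depth 5
  ? 128.0.5.235  path d0:-→d1:H5→d2:-  best=H5
  ? 216.47.107.1  path d0:-→d1:H5→d2:-→d3:-→d4:-→d5:H0→d6:-→d7:-→d8:-→d9:-→d10:-→d11:-→d12:-→d13:-→d14:-→d15:-→d16:-→d17:-→d18:-→d19:-→d20:-→d21:-→d22:-→d23:-→d24:H7  best=H7
  ? 181.0.0.0  path d0:-→d1:H5→d2:-→d3:-→d4:H3→d5:-→d6:-→d7:-→d8:H1  best=H1
  add 216.47.107.0/24 -> H0 at depth 24
  ? 181.214.242.175  path d0:-→d1:H5→d2:-→d3:-→d4:H3→d5:-→d6:-→d7:-→d8:H1→d9:-→d10:-→d11:-→d12:-→d13:-→d14:-→d15:-→d16:-→d17:-→d18:-→d19:-→d20:H3  best=H3
  - 128.0.0.0/1 clear@1
  add 0.0.0.0/0 -> H4 at depth 0
  add 216.47.107.194/31 -> H4 at depth 31
  ? 181.214.240.108  path d0:H4→d1:-→d2:-→d3:-→d4:H3→d5:-→d6:-→d7:-→d8:H1→d9:-→d10:-→d11:-→d12:-→d13:-→d14:-→d15:-→d16:-→d17:-→d18:-→d19:-→d20:H3  best=H3
  ? 216.47.107.0  path d0:H4→d1:-→d2:-→d3:-→d4:-→d5:H0→d6:-→d7:-→d8:-→d9:-→d10:-→d11:-→d12:-→d13:-→d14:-→d15:-→d16:-→d17:-→d18:-→d19:-→d20:-→d21:-→d22:-→d23:-→d24:H0  best=H0
  ? 181.0.14.226  path d0:H4→d1:-→d2:-→d3:-→d4:H3→d5:-→d6:-→d7:-→d8:H1  best=H1
  add 0.0.0.0/0 -> H5 at depth 0
  add 164.18.48.0/20 -> H2 at depth 20
  add 181.214.252.123/32 -> H5 at depth 32
  ? 178.156.187.136  path d0:H5→d1:-→d2:-→d3:-→d4:H3→d5:-  best=H3
  add 216.47.107.195/32 -> H4 at depth 32
  add 164.0.0.0/7 -> H7 at depth 7
  add 164.18.52.224/28 -> H3 at depth 28

== LOOKUPS ==
["H7","H7","H3","H3","H3","H5","H7","H1","H3","H3","H0","H1","H3"]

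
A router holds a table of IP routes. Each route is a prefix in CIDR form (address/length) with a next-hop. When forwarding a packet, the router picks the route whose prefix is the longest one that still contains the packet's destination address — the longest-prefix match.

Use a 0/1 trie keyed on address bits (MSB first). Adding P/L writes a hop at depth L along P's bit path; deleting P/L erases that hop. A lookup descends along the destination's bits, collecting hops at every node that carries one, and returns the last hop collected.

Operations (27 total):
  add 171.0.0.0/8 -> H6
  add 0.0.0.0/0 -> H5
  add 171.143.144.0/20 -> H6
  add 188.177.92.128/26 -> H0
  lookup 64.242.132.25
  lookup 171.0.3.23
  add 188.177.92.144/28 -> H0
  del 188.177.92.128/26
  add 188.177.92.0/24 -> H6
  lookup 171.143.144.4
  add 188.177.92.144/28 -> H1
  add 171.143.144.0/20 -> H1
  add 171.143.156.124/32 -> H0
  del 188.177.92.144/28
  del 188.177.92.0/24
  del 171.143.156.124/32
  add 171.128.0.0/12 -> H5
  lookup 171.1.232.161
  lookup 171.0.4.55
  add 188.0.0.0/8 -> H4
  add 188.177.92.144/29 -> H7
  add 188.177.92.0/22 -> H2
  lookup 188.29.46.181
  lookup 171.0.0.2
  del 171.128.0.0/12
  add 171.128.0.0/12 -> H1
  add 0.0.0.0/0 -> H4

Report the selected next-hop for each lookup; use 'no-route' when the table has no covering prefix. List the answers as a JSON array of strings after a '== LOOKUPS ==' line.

Trace:
  add 171.0.0.0/8 -> H6 at depth 8
  add 0.0.0.0/0 -> H5 at depth 0
  add 171.143.144.0/20 -> H6 at depth 20
  add 188.177.92.128/26 -> H0 at depth 26
  lookup 64.242.132.25: bits ε walk d0:H5 -> H5
  lookup 171.0.3.23: bits 10101011 walk d0:H5→d1:-→d2:-→d3:-→d4:-→d5:-→d6:-→d7:-→d8:H6 -> H6
  add 188.177.92.144/28 -> H0 at depth 28
  del 188.177.92.128/26 (clear depth 26)
  add 188.177.92.0/24 -> H6 at depth 24
  lookup 171.143.144.4: bits 10101011100011111001 walk d0:H5→d1:-→d2:-→d3:-→d4:-→d5:-→d6:-→d7:-→d8:H6→d9:-→d10:-→d11:-→d12:-→d13:-→d14:-→d15:-→d16:-→d17:-→d18:-→d19:-→d20:H6 -> H6
  add 188.177.92.144/28 -> H1 at depth 28
  add 171.143.144.0/20 -> H1 at depth 20
  add 171.143.156.124/32 -> H0 at depth 32
  del 188.177.92.144/28 (clear depth 28)
  del 188.177.92.0/24 (clear depth 24)
  del 171.143.156.124/32 (clear depth 32)
  add 171.128.0.0/12 -> H5 at depth 12
  lookup 171.1.232.161: bits 10101011 walk d0:H5→d1:-→d2:-→d3:-→d4:-→d5:-→d6:-→d7:-→d8:H6 -> H6
  lookup 171.0.4.55: bits 10101011 walk d0:H5→d1:-→d2:-→d3:-→d4:-→d5:-→d6:-→d7:-→d8:H6 -> H6
  add 188.0.0.0/8 -> H4 at depth 8
  add 188.177.92.144/29 -> H7 at depth 29
  add 188.177.92.0/22 -> H2 at depth 22
  lookup 188.29.46.181: bits 10111100 walk d0:H5→d1:-→d2:-→d3:-→d4:-→d5:-→d6:-→d7:-→d8:H4 -> H4
  lookup 171.0.0.2: bits 10101011 walk d0:H5→d1:-→d2:-→d3:-→d4:-→d5:-→d6:-→d7:-→d8:H6 -> H6
  del 171.128.0.0/12 (clear depth 12)
  add 171.128.0.0/12 -> H1 at depth 12
  add 0.0.0.0/0 -> H4 at depth 0

== LOOKUPS ==
["H5","H6","H6","H6","H6","H4","H6"]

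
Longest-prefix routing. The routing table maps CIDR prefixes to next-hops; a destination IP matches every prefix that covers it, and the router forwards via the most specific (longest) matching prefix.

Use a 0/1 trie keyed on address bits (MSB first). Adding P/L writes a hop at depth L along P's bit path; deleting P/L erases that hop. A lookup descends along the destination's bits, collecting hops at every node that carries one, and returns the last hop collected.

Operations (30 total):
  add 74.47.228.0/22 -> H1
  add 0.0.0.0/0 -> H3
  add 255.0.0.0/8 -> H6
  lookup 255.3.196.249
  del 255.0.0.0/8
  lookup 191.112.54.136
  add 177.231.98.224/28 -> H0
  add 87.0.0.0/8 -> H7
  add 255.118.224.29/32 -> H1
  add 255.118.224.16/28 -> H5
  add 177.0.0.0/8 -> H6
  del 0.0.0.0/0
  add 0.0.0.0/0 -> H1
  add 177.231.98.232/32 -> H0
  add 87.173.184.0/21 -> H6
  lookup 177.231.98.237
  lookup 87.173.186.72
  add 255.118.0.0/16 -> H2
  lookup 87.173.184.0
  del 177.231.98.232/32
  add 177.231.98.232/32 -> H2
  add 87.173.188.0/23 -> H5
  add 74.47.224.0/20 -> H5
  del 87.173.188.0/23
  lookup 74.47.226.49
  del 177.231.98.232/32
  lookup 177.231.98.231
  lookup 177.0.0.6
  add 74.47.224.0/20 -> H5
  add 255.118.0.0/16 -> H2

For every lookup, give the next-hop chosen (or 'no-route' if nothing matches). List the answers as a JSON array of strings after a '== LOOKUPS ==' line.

Process each operation:
  add 74.47.228.0/22 -> H1 at depth 22
  add 0.0.0.0/0 -> H3 at depth 0
  add 255.0.0.0/8 -> H6 at depth 8
  Q 255.3.196.249: descend 11111111 ; hops seen [H3,H6] ; pick H6
  del 255.0.0.0/8 (clear depth 8)
  Q 191.112.54.136: descend 1 ; hops seen [H3] ; pick H3
  add 177.231.98.224/28 -> H0 at depth 28
  add 87.0.0.0/8 -> H7 at depth 8
  add 255.118.224.29/32 -> H1 at depth 32
  add 255.118.224.16/28 -> H5 at depth 28
  add 177.0.0.0/8 -> H6 at depth 8
  del 0.0.0.0/0 (clear depth 0)
  add 0.0.0.0/0 -> H1 at depth 0
  add 177.231.98.232/32 -> H0 at depth 32
  add 87.173.184.0/21 -> H6 at depth 21
  Q 177.231.98.237: descend 10110001111001110110001011101 ; hops seen [H1,H6,H0] ; pick H0
  Q 87.173.186.72: descend 010101111010110110111 ; hops seen [H1,H7,H6] ; pick H6
  add 255.118.0.0/16 -> H2 at depth 16
  Q 87.173.184.0: descend 010101111010110110111 ; hops seen [H1,H7,H6] ; pick H6
  del 177.231.98.232/32 (clear depth 32)
  add 177.231.98.232/32 -> H2 at depth 32
  add 87.173.188.0/23 -> H5 at depth 23
  add 74.47.224.0/20 -> H5 at depth 20
  del 87.173.188.0/23 (clear depth 23)
  Q 74.47.226.49: descend 010010100010111111100 ; hops seen [H1,H5] ; pick H5
  del 177.231.98.232/32 (clear depth 32)
  Q 177.231.98.231: descend 1011000111100111011000101110 ; hops seen [H1,H6,H0] ; pick H0
  Q 177.0.0.6: descend 10110001 ; hops seen [H1,H6] ; pick H6
  add 74.47.224.0/20 -> H5 at depth 20
  add 255.118.0.0/16 -> H2 at depth 16

== LOOKUPS ==
["H6","H3","H0","H6","H6","H5","H0","H6"]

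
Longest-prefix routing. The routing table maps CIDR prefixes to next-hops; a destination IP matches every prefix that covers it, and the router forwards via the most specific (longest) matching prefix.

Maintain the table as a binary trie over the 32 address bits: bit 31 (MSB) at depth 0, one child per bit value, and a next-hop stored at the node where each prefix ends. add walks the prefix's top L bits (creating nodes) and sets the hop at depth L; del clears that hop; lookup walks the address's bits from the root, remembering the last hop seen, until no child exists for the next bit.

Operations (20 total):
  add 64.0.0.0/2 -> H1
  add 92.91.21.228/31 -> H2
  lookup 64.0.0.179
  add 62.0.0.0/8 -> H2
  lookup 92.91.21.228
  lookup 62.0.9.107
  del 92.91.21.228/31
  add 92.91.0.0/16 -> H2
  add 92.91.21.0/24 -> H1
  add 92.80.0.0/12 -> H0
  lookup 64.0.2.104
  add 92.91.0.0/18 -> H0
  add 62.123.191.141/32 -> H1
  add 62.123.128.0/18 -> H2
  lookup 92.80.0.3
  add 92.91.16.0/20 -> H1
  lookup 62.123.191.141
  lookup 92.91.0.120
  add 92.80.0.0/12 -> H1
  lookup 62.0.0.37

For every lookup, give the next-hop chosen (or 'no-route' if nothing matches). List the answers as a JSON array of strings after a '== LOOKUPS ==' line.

Trace:
  add 64.0.0.0/2 -> H1 at depth 2
  add 92.91.21.228/31 -> H2 at depth 31
  Q 64.0.0.179: descend 010 ; hops seen [H1] ; pick H1
  add 62.0.0.0/8 -> H2 at depth 8
  Q 92.91.21.228: descend 0101110001011011000101011110010 ; hops seen [H1,H2] ; pick H2
  Q 62.0.9.107: descend 00111110 ; hops seen [H2] ; pick H2
  - 92.91.21.228/31 clear@31
  add 92.91.0.0/16 -> H2 at depth 16
  add 92.91.21.0/24 -> H1 at depth 24
  add 92.80.0.0/12 -> H0 at depth 12
  Q 64.0.2.104: descend 010 ; hops seen [H1] ; pick H1
  add 92.91.0.0/18 -> H0 at depth 18
  add 62.123.191.141/32 -> H1 at depth 32
  add 62.123.128.0/18 -> H2 at depth 18
  Q 92.80.0.3: descend 010111000101 ; hops seen [H1,H0] ; pick H0
  add 92.91.16.0/20 -> H1 at depth 20
  Q 62.123.191.141: descend 00111110011110111011111110001101 ; hops seen [H2,H2,H1] ; pick H1
  Q 92.91.0.120: descend 0101110001011011000 ; hops seen [H1,H0,H2,H0] ; pick H0
  add 92.80.0.0/12 -> H1 at depth 12
  Q 62.0.0.37: descend 001111100 ; hops seen [H2] ; pick H2

== LOOKUPS ==
["H1","H2","H2","H1","H0","H1","H0","H2"]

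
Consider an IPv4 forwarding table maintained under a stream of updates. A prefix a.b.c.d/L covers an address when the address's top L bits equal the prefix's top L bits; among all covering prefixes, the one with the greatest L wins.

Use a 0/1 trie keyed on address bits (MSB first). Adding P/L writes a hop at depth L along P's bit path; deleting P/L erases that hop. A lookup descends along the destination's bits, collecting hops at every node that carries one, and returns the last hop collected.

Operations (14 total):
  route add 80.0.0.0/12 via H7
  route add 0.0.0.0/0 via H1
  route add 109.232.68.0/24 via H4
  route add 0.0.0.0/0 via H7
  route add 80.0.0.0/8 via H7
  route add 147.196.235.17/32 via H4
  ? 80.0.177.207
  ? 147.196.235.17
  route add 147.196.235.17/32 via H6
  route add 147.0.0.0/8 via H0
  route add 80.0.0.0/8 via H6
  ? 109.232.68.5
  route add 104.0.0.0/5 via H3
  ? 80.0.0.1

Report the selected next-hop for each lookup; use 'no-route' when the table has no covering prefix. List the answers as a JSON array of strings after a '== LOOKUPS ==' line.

Trace:
  add 80.0.0.0/12 -> H7 at depth 12
  add 0.0.0.0/0 -> H1 at depth 0
  add 109.232.68.0/24 -> H4 at depth 24
  add 0.0.0.0/0 -> H7 at depth 0
  add 80.0.0.0/8 -> H7 at depth 8
  add 147.196.235.17/32 -> H4 at depth 32
  Q 80.0.177.207: descend 010100000000 ; hops seen [H7,H7,H7] ; pick H7
  Q 147.196.235.17: descend 10010011110001001110101100010001 ; hops seen [H7,H4] ; pick H4
  add 147.196.235.17/32 -> H6 at depth 32
  add 147.0.0.0/8 -> H0 at depth 8
  add 80.0.0.0/8 -> H6 at depth 8
  Q 109.232.68.5: descend 011011011110100001000100 ; hops seen [H7,H4] ; pick H4
  add 104.0.0.0/5 -> H3 at depth 5
  Q 80.0.0.1: descend 010100000000 ; hops seen [H7,H6,H7] ; pick H7

== LOOKUPS ==
["H7","H4","H4","H7"]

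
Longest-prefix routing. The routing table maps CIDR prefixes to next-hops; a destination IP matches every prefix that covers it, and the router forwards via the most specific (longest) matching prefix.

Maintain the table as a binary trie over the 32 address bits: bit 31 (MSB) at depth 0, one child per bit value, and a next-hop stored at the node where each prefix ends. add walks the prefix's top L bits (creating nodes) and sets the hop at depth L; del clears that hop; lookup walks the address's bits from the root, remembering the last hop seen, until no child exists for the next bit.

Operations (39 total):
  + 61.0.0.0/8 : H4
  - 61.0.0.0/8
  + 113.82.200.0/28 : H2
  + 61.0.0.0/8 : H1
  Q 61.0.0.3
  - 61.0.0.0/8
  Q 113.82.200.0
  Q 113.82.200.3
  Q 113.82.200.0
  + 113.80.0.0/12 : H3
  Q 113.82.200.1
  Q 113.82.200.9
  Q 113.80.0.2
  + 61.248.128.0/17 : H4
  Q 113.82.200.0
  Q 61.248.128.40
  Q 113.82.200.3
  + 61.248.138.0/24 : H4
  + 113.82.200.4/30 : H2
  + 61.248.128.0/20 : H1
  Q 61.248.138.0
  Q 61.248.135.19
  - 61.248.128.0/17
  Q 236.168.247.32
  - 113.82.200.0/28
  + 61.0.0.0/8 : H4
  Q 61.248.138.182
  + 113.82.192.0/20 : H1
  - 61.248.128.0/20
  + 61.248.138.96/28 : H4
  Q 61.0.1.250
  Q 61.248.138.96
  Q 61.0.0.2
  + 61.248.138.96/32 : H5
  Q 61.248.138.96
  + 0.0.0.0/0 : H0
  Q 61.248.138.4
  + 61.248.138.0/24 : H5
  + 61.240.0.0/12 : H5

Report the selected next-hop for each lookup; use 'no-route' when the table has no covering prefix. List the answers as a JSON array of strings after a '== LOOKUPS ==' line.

Process each operation:
  + 61.0.0.0/8 (H4) depth=8
  - 61.0.0.0/8 clear@8
  + 113.82.200.0/28 (H2) depth=28
  + 61.0.0.0/8 (H1) depth=8
  lookup 61.0.0.3: bits 00111101 walk d0:-→d1:-→d2:-→d3:-→d4:-→d5:-→d6:-→d7:-→d8:H1 -> H1
  - 61.0.0.0/8 clear@8
  lookup 113.82.200.0: bits 0111000101010010110010000000 walk d0:-→d1:-→d2:-→d3:-→d4:-→d5:-→d6:-→d7:-→d8:-→d9:-→d10:-→d11:-→d12:-→d13:-→d14:-→d15:-→d16:-→d17:-→d18:-→d19:-→d20:-→d21:-→d22:-→d23:-→d24:-→d25:-→d26:-→d27:-→d28:H2 -> H2
  lookup 113.82.200.3: bits 0111000101010010110010000000 walk d0:-→d1:-→d2:-→d3:-→d4:-→d5:-→d6:-→d7:-→d8:-→d9:-→d10:-→d11:-→d12:-→d13:-→d14:-→d15:-→d16:-→d17:-→d18:-→d19:-→d20:-→d21:-→d22:-→d23:-→d24:-→d25:-→d26:-→d27:-→d28:H2 -> H2
  lookup 113.82.200.0: bits 0111000101010010110010000000 walk d0:-→d1:-→d2:-→d3:-→d4:-→d5:-→d6:-→d7:-→d8:-→d9:-→d10:-→d11:-→d12:-→d13:-→d14:-→d15:-→d16:-→d17:-→d18:-→d19:-→d20:-→d21:-→d22:-→d23:-→d24:-→d25:-→d26:-→d27:-→d28:H2 -> H2
  + 113.80.0.0/12 (H3) depth=12
  lookup 113.82.200.1: bits 0111000101010010110010000000 walk d0:-→d1:-→d2:-→d3:-→d4:-→d5:-→d6:-→d7:-→d8:-→d9:-→d10:-→d11:-→d12:H3→d13:-→d14:-→d15:-→d16:-→d17:-→d18:-→d19:-→d20:-→d21:-→d22:-→d23:-→d24:-→d25:-→d26:-→d27:-→d28:H2 -> H2
  lookup 113.82.200.9: bits 0111000101010010110010000000 walk d0:-→d1:-→d2:-→d3:-→d4:-→d5:-→d6:-→d7:-→d8:-→d9:-→d10:-→d11:-→d12:H3→d13:-→d14:-→d15:-→d16:-→d17:-→d18:-→d19:-→d20:-→d21:-→d22:-→d23:-→d24:-→d25:-→d26:-→d27:-→d28:H2 -> H2
  lookup 113.80.0.2: bits 01110001010100 walk d0:-→d1:-→d2:-→d3:-→d4:-→d5:-→d6:-→d7:-→d8:-→d9:-→d10:-→d11:-→d12:H3→d13:-→d14:- -> H3
  + 61.248.128.0/17 (H4) depth=17
  lookup 113.82.200.0: bits 0111000101010010110010000000 walk d0:-→d1:-→d2:-→d3:-→d4:-→d5:-→d6:-→d7:-→d8:-→d9:-→d10:-→d11:-→d12:H3→d13:-→d14:-→d15:-→d16:-→d17:-→d18:-→d19:-→d20:-→d21:-→d22:-→d23:-→d24:-→d25:-→d26:-→d27:-→d28:H2 -> H2
  lookup 61.248.128.40: bits 00111101111110001 walk d0:-→d1:-→d2:-→d3:-→d4:-→d5:-→d6:-→d7:-→d8:-→d9:-→d10:-→d11:-→d12:-→d13:-→d14:-→d15:-→d16:-→d17:H4 -> H4
  lookup 113.82.200.3: bits 0111000101010010110010000000 walk d0:-→d1:-→d2:-→d3:-→d4:-→d5:-→d6:-→d7:-→d8:-→d9:-→d10:-→d11:-→d12:H3→d13:-→d14:-→d15:-→d16:-→d17:-→d18:-→d19:-→d20:-→d21:-→d22:-→d23:-→d24:-→d25:-→d26:-→d27:-→d28:H2 -> H2
  + 61.248.138.0/24 (H4) depth=24
  + 113.82.200.4/30 (H2) depth=30
  + 61.248.128.0/20 (H1) depth=20
  lookup 61.248.138.0: bits 001111011111100010001010 walk d0:-→d1:-→d2:-→d3:-→d4:-→d5:-→d6:-→d7:-→d8:-→d9:-→d10:-→d11:-→d12:-→d13:-→d14:-→d15:-→d16:-→d17:H4→d18:-→d19:-→d20:H1→d21:-→d22:-→d23:-→d24:H4 -> H4
  lookup 61.248.135.19: bits 00111101111110001000 walk d0:-→d1:-→d2:-→d3:-→d4:-→d5:-→d6:-→d7:-→d8:-→d9:-→d10:-→d11:-→d12:-→d13:-→d14:-→d15:-→d16:-→d17:H4→d18:-→d19:-→d20:H1 -> H1
  - 61.248.128.0/17 clear@17
  lookup 236.168.247.32: bits ε walk d0:- -> no-route
  - 113.82.200.0/28 clear@28
  + 61.0.0.0/8 (H4) depth=8
  lookup 61.248.138.182: bits 001111011111100010001010 walk d0:-→d1:-→d2:-→d3:-→d4:-→d5:-→d6:-→d7:-→d8:H4→d9:-→d10:-→d11:-→d12:-→d13:-→d14:-→d15:-→d16:-→d17:-→d18:-→d19:-→d20:H1→d21:-→d22:-→d23:-→d24:H4 -> H4
  + 113.82.192.0/20 (H1) depth=20
  - 61.248.128.0/20 clear@20
  + 61.248.138.96/28 (H4) depth=28
  lookup 61.0.1.250: bits 00111101 walk d0:-→d1:-→d2:-→d3:-→d4:-→d5:-→d6:-→d7:-→d8:H4 -> H4
  lookup 61.248.138.96: bits 0011110111111000100010100110 walk d0:-→d1:-→d2:-→d3:-→d4:-→d5:-→d6:-→d7:-→d8:H4→d9:-→d10:-→d11:-→d12:-→d13:-→d14:-→d15:-→d16:-→d17:-→d18:-→d19:-→d20:-→d21:-→d22:-→d23:-→d24:H4→d25:-→d26:-→d27:-→d28:H4 -> H4
  lookup 61.0.0.2: bits 00111101 walk d0:-→d1:-→d2:-→d3:-→d4:-→d5:-→d6:-→d7:-→d8:H4 -> H4
  + 61.248.138.96/32 (H5) depth=32
  lookup 61.248.138.96: bits 00111101111110001000101001100000 walk d0:-→d1:-→d2:-→d3:-→d4:-→d5:-→d6:-→d7:-→d8:H4→d9:-→d10:-→d11:-→d12:-→d13:-→d14:-→d15:-→d16:-→d17:-→d18:-→d19:-→d20:-→d21:-→d22:-→d23:-→d24:H4→d25:-→d26:-→d27:-→d28:H4→d29:-→d30:-→d31:-→d32:H5 -> H5
  + 0.0.0.0/0 (H0) depth=0
  lookup 61.248.138.4: bits 0011110111111000100010100 walk d0:H0→d1:-→d2:-→d3:-→d4:-→d5:-→d6:-→d7:-→d8:H4→d9:-→d10:-→d11:-→d12:-→d13:-→d14:-→d15:-→d16:-→d17:-→d18:-→d19:-→d20:-→d21:-→d22:-→d23:-→d24:H4→d25:- -> H4
  + 61.248.138.0/24 (H5) depth=24
  + 61.240.0.0/12 (H5) depth=12

== LOOKUPS ==
["H1","H2","H2","H2","H2","H2","H3","H2","H4","H2","H4","H1","no-route","H4","H4","H4","H4","H5","H4"]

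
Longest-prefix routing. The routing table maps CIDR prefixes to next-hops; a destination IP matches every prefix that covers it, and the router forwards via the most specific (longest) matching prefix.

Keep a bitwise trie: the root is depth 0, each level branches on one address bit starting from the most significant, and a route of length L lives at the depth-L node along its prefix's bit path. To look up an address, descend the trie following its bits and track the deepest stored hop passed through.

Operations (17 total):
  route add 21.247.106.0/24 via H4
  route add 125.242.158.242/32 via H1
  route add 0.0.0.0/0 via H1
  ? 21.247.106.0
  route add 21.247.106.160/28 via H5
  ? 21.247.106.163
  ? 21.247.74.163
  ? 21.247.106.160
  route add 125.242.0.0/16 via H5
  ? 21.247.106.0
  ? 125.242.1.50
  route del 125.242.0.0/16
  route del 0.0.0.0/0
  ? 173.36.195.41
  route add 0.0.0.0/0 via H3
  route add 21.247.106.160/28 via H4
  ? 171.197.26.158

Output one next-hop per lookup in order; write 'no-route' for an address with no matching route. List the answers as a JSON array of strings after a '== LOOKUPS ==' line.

Trace:
  + 21.247.106.0/24 (H4) depth=24
  + 125.242.158.242/32 (H1) depth=32
  + 0.0.0.0/0 (H1) depth=0
  Q 21.247.106.0: descend 000101011111011101101010 ; hops seen [H1,H4] ; pick H4
  + 21.247.106.160/28 (H5) depth=28
  Q 21.247.106.163: descend 0001010111110111011010101010 ; hops seen [H1,H4,H5] ; pick H5
  Q 21.247.74.163: descend 000101011111011101 ; hops seen [H1] ; pick H1
  Q 21.247.106.160: descend 0001010111110111011010101010 ; hops seen [H1,H4,H5] ; pick H5
  + 125.242.0.0/16 (H5) depth=16
  Q 21.247.106.0: descend 000101011111011101101010 ; hops seen [H1,H4] ; pick H4
  Q 125.242.1.50: descend 0111110111110010 ; hops seen [H1,H5] ; pick H5
  del 125.242.0.0/16 (clear depth 16)
  del 0.0.0.0/0 (clear depth 0)
  Q 173.36.195.41: descend ε ; hops seen [∅] ; pick no-route
  + 0.0.0.0/0 (H3) depth=0
  + 21.247.106.160/28 (H4) depth=28
  Q 171.197.26.158: descend ε ; hops seen [H3] ; pick H3

== LOOKUPS ==
["H4","H5","H1","H5","H4","H5","no-route","H3"]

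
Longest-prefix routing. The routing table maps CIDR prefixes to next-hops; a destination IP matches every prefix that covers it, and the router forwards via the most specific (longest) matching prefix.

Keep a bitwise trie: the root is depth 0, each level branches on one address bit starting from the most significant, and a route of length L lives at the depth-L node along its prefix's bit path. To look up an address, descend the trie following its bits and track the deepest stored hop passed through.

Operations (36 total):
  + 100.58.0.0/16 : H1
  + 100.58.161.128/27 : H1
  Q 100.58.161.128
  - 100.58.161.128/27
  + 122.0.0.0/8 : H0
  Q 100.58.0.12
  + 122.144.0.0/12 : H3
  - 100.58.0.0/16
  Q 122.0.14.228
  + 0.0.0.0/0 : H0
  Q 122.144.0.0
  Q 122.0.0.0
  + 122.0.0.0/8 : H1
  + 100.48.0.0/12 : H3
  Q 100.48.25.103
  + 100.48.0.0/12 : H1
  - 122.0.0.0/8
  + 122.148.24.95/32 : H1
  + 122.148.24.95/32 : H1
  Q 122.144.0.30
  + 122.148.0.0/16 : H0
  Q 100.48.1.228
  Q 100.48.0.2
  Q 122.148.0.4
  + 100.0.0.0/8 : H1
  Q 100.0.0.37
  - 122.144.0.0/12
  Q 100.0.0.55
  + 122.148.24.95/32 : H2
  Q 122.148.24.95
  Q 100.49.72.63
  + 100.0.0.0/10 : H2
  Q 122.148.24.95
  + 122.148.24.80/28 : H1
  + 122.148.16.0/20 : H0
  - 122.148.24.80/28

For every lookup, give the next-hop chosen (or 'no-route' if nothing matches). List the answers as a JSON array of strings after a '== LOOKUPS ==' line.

Trace:
  add 100.58.0.0/16 -> H1 at depth 16
  add 100.58.161.128/27 -> H1 at depth 27
  ? 100.58.161.128  path d0:-→d1:-→d2:-→d3:-→d4:-→d5:-→d6:-→d7:-→d8:-→d9:-→d10:-→d11:-→d12:-→d13:-→d14:-→d15:-→d16:H1→d17:-→d18:-→d19:-→d20:-→d21:-→d22:-→d23:-→d24:-→d25:-→d26:-→d27:H1  best=H1
  del 100.58.161.128/27 (clear depth 27)
  add 122.0.0.0/8 -> H0 at depth 8
  ? 100.58.0.12  path d0:-→d1:-→d2:-→d3:-→d4:-→d5:-→d6:-→d7:-→d8:-→d9:-→d10:-→d11:-→d12:-→d13:-→d14:-→d15:-→d16:H1  best=H1
  add 122.144.0.0/12 -> H3 at depth 12
  del 100.58.0.0/16 (clear depth 16)
  ? 122.0.14.228  path d0:-→d1:-→d2:-→d3:-→d4:-→d5:-→d6:-→d7:-→d8:H0  best=H0
  add 0.0.0.0/0 -> H0 at depth 0
  ? 122.144.0.0  path d0:H0→d1:-→d2:-→d3:-→d4:-→d5:-→d6:-→d7:-→d8:H0→d9:-→d10:-→d11:-→d12:H3  best=H3
  ? 122.0.0.0  path d0:H0→d1:-→d2:-→d3:-→d4:-→d5:-→d6:-→d7:-→d8:H0  best=H0
  add 122.0.0.0/8 -> H1 at depth 8
  add 100.48.0.0/12 -> H3 at depth 12
  ? 100.48.25.103  path d0:H0→d1:-→d2:-→d3:-→d4:-→d5:-→d6:-→d7:-→d8:-→d9:-→d10:-→d11:-→d12:H3  best=H3
  add 100.48.0.0/12 -> H1 at depth 12
  del 122.0.0.0/8 (clear depth 8)
  add 122.148.24.95/32 -> H1 at depth 32
  add 122.148.24.95/32 -> H1 at depth 32
  ? 122.144.0.30  path d0:H0→d1:-→d2:-→d3:-→d4:-→d5:-→d6:-→d7:-→d8:-→d9:-→d10:-→d11:-→d12:H3→d13:-  best=H3
  add 122.148.0.0/16 -> H0 at depth 16
  ? 100.48.1.228  path d0:H0→d1:-→d2:-→d3:-→d4:-→d5:-→d6:-→d7:-→d8:-→d9:-→d10:-→d11:-→d12:H1  best=H1
  ? 100.48.0.2  path d0:H0→d1:-→d2:-→d3:-→d4:-→d5:-→d6:-→d7:-→d8:-→d9:-→d10:-→d11:-→d12:H1  best=H1
  ? 122.148.0.4  path d0:H0→d1:-→d2:-→d3:-→d4:-→d5:-→d6:-→d7:-→d8:-→d9:-→d10:-→d11:-→d12:H3→d13:-→d14:-→d15:-→d16:H0→d17:-→d18:-→d19:-  best=H0
  add 100.0.0.0/8 -> H1 at depth 8
  ? 100.0.0.37  path d0:H0→d1:-→d2:-→d3:-→d4:-→d5:-→d6:-→d7:-→d8:H1→d9:-→d10:-  best=H1
  del 122.144.0.0/12 (clear depth 12)
  ? 100.0.0.55  path d0:H0→d1:-→d2:-→d3:-→d4:-→d5:-→d6:-→d7:-→d8:H1→d9:-→d10:-  best=H1
  add 122.148.24.95/32 -> H2 at depth 32
  ? 122.148.24.95  path d0:H0→d1:-→d2:-→d3:-→d4:-→d5:-→d6:-→d7:-→d8:-→d9:-→d10:-→d11:-→d12:-→d13:-→d14:-→d15:-→d16:H0→d17:-→d18:-→d19:-→d20:-→d21:-→d22:-→d23:-→d24:-→d25:-→d26:-→d27:-→d28:-→d29:-→d30:-→d31:-→d32:H2  best=H2
  ? 100.49.72.63  path d0:H0→d1:-→d2:-→d3:-→d4:-→d5:-→d6:-→d7:-→d8:H1→d9:-→d10:-→d11:-→d12:H1  best=H1
  add 100.0.0.0/10 -> H2 at depth 10
  ? 122.148.24.95  path d0:H0→d1:-→d2:-→d3:-→d4:-→d5:-→d6:-→d7:-→d8:-→d9:-→d10:-→d11:-→d12:-→d13:-→d14:-→d15:-→d16:H0→d17:-→d18:-→d19:-→d20:-→d21:-→d22:-→d23:-→d24:-→d25:-→d26:-→d27:-→d28:-→d29:-→d30:-→d31:-→d32:H2  best=H2
  add 122.148.24.80/28 -> H1 at depth 28
  add 122.148.16.0/20 -> H0 at depth 20
  del 122.148.24.80/28 (clear depth 28)

== LOOKUPS ==
["H1","H1","H0","H3","H0","H3","H3","H1","H1","H0","H1","H1","H2","H1","H2"]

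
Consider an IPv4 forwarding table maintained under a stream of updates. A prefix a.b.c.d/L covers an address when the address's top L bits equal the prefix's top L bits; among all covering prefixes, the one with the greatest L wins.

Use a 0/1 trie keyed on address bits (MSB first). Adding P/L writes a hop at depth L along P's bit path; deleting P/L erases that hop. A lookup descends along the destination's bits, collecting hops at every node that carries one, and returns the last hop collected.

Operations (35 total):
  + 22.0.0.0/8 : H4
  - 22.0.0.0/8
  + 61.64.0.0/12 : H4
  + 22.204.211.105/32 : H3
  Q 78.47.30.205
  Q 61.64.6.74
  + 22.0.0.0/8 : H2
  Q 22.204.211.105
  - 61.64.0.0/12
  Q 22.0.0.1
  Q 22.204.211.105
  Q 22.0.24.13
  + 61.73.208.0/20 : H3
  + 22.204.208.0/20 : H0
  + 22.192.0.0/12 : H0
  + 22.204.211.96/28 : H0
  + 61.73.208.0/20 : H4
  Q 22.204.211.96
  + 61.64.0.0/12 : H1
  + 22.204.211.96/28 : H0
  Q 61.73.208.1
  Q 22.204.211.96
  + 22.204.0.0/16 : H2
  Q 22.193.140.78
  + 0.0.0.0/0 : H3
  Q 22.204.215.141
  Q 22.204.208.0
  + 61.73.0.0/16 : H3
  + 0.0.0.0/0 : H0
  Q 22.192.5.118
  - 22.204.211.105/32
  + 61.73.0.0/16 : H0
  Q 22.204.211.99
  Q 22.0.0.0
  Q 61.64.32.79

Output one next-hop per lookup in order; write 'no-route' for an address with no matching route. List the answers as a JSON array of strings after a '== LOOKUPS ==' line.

Trace:
  add 22.0.0.0/8 -> H4 at depth 8
  - 22.0.0.0/8 clear@8
  add 61.64.0.0/12 -> H4 at depth 12
  add 22.204.211.105/32 -> H3 at depth 32
  Q 78.47.30.205: descend 0 ; hops seen [∅] ; pick no-route
  Q 61.64.6.74: descend 001111010100 ; hops seen [H4] ; pick H4
  add 22.0.0.0/8 -> H2 at depth 8
  Q 22.204.211.105: descend 00010110110011001101001101101001 ; hops seen [H2,H3] ; pick H3
  - 61.64.0.0/12 clear@12
  Q 22.0.0.1: descend 00010110 ; hops seen [H2] ; pick H2
  Q 22.204.211.105: descend 00010110110011001101001101101001 ; hops seen [H2,H3] ; pick H3
  Q 22.0.24.13: descend 00010110 ; hops seen [H2] ; pick H2
  add 61.73.208.0/20 -> H3 at depth 20
  add 22.204.208.0/20 -> H0 at depth 20
  add 22.192.0.0/12 -> H0 at depth 12
  add 22.204.211.96/28 -> H0 at depth 28
  add 61.73.208.0/20 -> H4 at depth 20
  Q 22.204.211.96: descend 0001011011001100110100110110 ; hops seen [H2,H0,H0,H0] ; pick H0
  add 61.64.0.0/12 -> H1 at depth 12
  add 22.204.211.96/28 -> H0 at depth 28
  Q 61.73.208.1: descend 00111101010010011101 ; hops seen [H1,H4] ; pick H4
  Q 22.204.211.96: descend 0001011011001100110100110110 ; hops seen [H2,H0,H0,H0] ; pick H0
  add 22.204.0.0/16 -> H2 at depth 16
  Q 22.193.140.78: descend 000101101100 ; hops seen [H2,H0] ; pick H0
  add 0.0.0.0/0 -> H3 at depth 0
  Q 22.204.215.141: descend 000101101100110011010 ; hops seen [H3,H2,H0,H2,H0] ; pick H0
  Q 22.204.208.0: descend 0001011011001100110100 ; hops seen [H3,H2,H0,H2,H0] ; pick H0
  add 61.73.0.0/16 -> H3 at depth 16
  add 0.0.0.0/0 -> H0 at depth 0
  Q 22.192.5.118: descend 000101101100 ; hops seen [H0,H2,H0] ; pick H0
  - 22.204.211.105/32 clear@32
  add 61.73.0.0/16 -> H0 at depth 16
  Q 22.204.211.99: descend 0001011011001100110100110110 ; hops seen [H0,H2,H0,H2,H0,H0] ; pick H0
  Q 22.0.0.0: descend 00010110 ; hops seen [H0,H2] ; pick H2
  Q 61.64.32.79: descend 001111010100 ; hops seen [H0,H1] ; pick H1

== LOOKUPS ==
["no-route","H4","H3","H2","H3","H2","H0","H4","H0","H0","H0","H0","H0","H0","H2","H1"]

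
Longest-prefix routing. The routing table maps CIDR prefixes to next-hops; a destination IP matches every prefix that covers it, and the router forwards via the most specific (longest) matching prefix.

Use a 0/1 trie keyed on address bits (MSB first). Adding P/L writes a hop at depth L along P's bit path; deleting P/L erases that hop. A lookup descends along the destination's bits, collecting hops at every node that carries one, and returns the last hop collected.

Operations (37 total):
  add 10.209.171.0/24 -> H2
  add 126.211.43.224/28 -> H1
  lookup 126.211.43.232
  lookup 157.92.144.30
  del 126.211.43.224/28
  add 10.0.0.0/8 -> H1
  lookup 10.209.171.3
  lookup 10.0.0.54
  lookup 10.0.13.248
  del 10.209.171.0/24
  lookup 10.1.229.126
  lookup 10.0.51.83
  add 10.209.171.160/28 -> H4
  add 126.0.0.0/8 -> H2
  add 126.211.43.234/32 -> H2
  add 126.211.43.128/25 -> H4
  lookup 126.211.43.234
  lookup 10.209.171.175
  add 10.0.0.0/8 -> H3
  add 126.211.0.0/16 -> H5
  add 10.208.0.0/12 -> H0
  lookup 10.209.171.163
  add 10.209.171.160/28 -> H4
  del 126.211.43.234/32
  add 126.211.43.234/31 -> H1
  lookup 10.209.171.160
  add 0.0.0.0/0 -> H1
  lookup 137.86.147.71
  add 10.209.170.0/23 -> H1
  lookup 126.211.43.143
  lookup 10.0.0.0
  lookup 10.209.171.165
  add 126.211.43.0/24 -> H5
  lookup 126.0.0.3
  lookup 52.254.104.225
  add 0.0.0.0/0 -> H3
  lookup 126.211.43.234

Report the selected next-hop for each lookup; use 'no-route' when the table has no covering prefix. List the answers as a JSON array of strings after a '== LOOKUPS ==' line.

Process each operation:
  add 10.209.171.0/24 -> H2 at depth 24
  add 126.211.43.224/28 -> H1 at depth 28
  Q 126.211.43.232: descend 0111111011010011001010111110 ; hops seen [H1] ; pick H1
  Q 157.92.144.30: descend ε ; hops seen [∅] ; pick no-route
  del 126.211.43.224/28 (clear depth 28)
  add 10.0.0.0/8 -> H1 at depth 8
  Q 10.209.171.3: descend 000010101101000110101011 ; hops seen [H1,H2] ; pick H2
  Q 10.0.0.54: descend 00001010 ; hops seen [H1] ; pick H1
  Q 10.0.13.248: descend 00001010 ; hops seen [H1] ; pick H1
  del 10.209.171.0/24 (clear depth 24)
  Q 10.1.229.126: descend 00001010 ; hops seen [H1] ; pick H1
  Q 10.0.51.83: descend 00001010 ; hops seen [H1] ; pick H1
  add 10.209.171.160/28 -> H4 at depth 28
  add 126.0.0.0/8 -> H2 at depth 8
  add 126.211.43.234/32 -> H2 at depth 32
  add 126.211.43.128/25 -> H4 at depth 25
  Q 126.211.43.234: descend 01111110110100110010101111101010 ; hops seen [H2,H4,H2] ; pick H2
  Q 10.209.171.175: descend 0000101011010001101010111010 ; hops seen [H1,H4] ; pick H4
  add 10.0.0.0/8 -> H3 at depth 8
  add 126.211.0.0/16 -> H5 at depth 16
  add 10.208.0.0/12 -> H0 at depth 12
  Q 10.209.171.163: descend 0000101011010001101010111010 ; hops seen [H3,H0,H4] ; pick H4
  add 10.209.171.160/28 -> H4 at depth 28
  del 126.211.43.234/32 (clear depth 32)
  add 126.211.43.234/31 -> H1 at depth 31
  Q 10.209.171.160: descend 0000101011010001101010111010 ; hops seen [H3,H0,H4] ; pick H4
  add 0.0.0.0/0 -> H1 at depth 0
  Q 137.86.147.71: descend ε ; hops seen [H1] ; pick H1
  add 10.209.170.0/23 -> H1 at depth 23
  Q 126.211.43.143: descend 0111111011010011001010111 ; hops seen [H1,H2,H5,H4] ; pick H4
  Q 10.0.0.0: descend 00001010 ; hops seen [H1,H3] ; pick H3
  Q 10.209.171.165: descend 0000101011010001101010111010 ; hops seen [H1,H3,H0,H1,H4] ; pick H4
  add 126.211.43.0/24 -> H5 at depth 24
  Q 126.0.0.3: descend 01111110 ; hops seen [H1,H2] ; pick H2
  Q 52.254.104.225: descend 00 ; hops seen [H1] ; pick H1
  add 0.0.0.0/0 -> H3 at depth 0
  Q 126.211.43.234: descend 01111110110100110010101111101010 ; hops seen [H3,H2,H5,H5,H4,H1] ; pick H1

== LOOKUPS ==
["H1","no-route","H2","H1","H1","H1","H1","H2","H4","H4","H4","H1","H4","H3","H4","H2","H1","H1"]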